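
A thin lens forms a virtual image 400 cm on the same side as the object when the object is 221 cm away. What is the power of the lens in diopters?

Virtual image ⇒ d_i = −400 cm.
1/f = 1/d_o + 1/d_i = 1/(221) + 1/(-400) = 0.002025 cm⁻¹.
f = 493.9 cm = 4.939 m, so P = 1/f = +0.202 D.

P = +0.202 D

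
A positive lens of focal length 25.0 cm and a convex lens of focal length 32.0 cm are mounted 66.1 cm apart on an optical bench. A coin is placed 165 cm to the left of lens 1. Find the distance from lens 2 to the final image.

Lens 1: 1/d_i1 = 1/f₁ − 1/d_o1 = 1/(25.0) − 1/(165) = 0.03394, so d_i1 = 29.46 cm.
The intermediate image is 29.46 cm to the right of lens 1, which is 66.1 − (29.46) = 36.64 cm to the left of lens 2, so d_o2 = +36.64 cm.
Lens 2: 1/d_i2 = 1/f₂ − 1/d_o2 = 1/(32.0) − 1/(36.64) = 0.003957, so d_i2 = 253 cm.
The final image is real, 253 cm to the right of lens 2 (overall magnification ≈ 1.2).

253 cm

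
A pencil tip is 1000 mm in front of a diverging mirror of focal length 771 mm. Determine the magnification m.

m = +0.435

For a diverging mirror, f = -771 mm.
1/d_i = 1/f − 1/d_o = 1/(-771.0) − 1/(1000) = -0.002297, so d_i = -435.3 mm.
m = −d_i/d_o = −(-435.3)/(1000) = +0.435.
The image is virtual, upright and reduced, behind the mirror.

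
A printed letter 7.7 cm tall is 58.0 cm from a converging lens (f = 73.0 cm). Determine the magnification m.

m = +4.87

1/d_i = 1/f − 1/d_o = 1/(73.00) − 1/(58.0) = -0.003543, so d_i = -282.3 cm.
m = −d_i/d_o = −(-282.3)/(58.0) = +4.87.
The image is virtual, upright and enlarged, on the same side as the object.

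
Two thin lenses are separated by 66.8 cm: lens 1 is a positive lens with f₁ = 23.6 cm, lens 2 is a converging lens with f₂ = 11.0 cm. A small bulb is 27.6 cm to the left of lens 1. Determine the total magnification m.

m = -0.606

Lens 1: 1/d_i1 = 1/(23.6) − 1/(27.6) = 0.006141, so d_i1 = 162.8 cm; m₁ = −d_i1/d_o1 = -5.899.
d_o2 = 66.8 − (162.8) = -96.00 cm (virtual object).
Lens 2: 1/d_i2 = 1/(11.0) − 1/(-96.00) = 0.1013, so d_i2 = 9.869 cm; m₂ = −d_i2/d_o2 = +0.1028.
m = m₁·m₂ = (-5.899)(+0.1028) = -0.606.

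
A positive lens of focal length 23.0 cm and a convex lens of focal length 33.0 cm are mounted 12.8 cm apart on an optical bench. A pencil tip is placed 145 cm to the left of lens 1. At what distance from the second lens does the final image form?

Lens 1: 1/d_i1 = 1/f₁ − 1/d_o1 = 1/(23.0) − 1/(145) = 0.03658, so d_i1 = 27.34 cm.
The intermediate image is 27.34 cm to the right of lens 1, which lies 14.54 cm to the right of lens 2 — a virtual object — so d_o2 = −14.54 cm.
Lens 2: 1/d_i2 = 1/f₂ − 1/d_o2 = 1/(33.0) − 1/(-14.54) = 0.09908, so d_i2 = 10.1 cm.
The final image is real, 10.1 cm to the right of lens 2 (overall magnification ≈ -0.13).

10.1 cm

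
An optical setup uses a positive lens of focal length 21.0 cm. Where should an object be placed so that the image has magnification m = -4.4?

m = −d_i/d_o ⇒ d_i = −m·d_o.
1/f = 1/d_o + 1/d_i = 1/d_o − 1/(m·d_o) = (1 − 1/m)/d_o, so d_o = f(1 − 1/m) = (21.00)(1 − 1/(-4.4)) = 25.8 cm.

25.8 cm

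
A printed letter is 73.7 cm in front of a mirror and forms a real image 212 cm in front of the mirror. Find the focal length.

f = 54.7 cm (concave)

Real image ⇒ d_i = +212 cm.
1/f = 1/d_o + 1/d_i = 1/(73.7) + 1/(212) = 0.01829, so f = 54.7 cm.
Since f is positive, the mirror is concave.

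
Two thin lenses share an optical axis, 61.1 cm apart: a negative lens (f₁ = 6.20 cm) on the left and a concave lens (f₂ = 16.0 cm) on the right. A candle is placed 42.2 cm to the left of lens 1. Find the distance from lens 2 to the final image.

Lens 1 is diverging, so f₁ = −6.20 cm.
Lens 1: 1/d_i1 = 1/f₁ − 1/d_o1 = 1/(-6.20) − 1/(42.2) = -0.1850, so d_i1 = -5.406 cm.
The intermediate image is 5.406 cm to the left of lens 1 (virtual), which is 61.1 − (-5.406) = 66.51 cm to the left of lens 2, so d_o2 = +66.51 cm.
Lens 2 is diverging, so f₂ = −16.0 cm.
Lens 2: 1/d_i2 = 1/f₂ − 1/d_o2 = 1/(-16.0) − 1/(66.51) = -0.07754, so d_i2 = -12.9 cm.
The final image is virtual, 12.9 cm to the left of lens 2 (overall magnification ≈ 0.025).

12.9 cm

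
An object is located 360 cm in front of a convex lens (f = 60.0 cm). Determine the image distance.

72.0 cm

Lens equation: 1/v = 1/f − 1/u = 1/(60.00) − 1/(360) = 0.01667 − 0.002778 = 0.01389, so v = 72.0 cm.
The image is real, inverted and reduced, on the far side of the lens.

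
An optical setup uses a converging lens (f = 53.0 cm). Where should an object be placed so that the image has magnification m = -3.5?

m = −d_i/d_o ⇒ d_i = −m·d_o.
1/f = 1/d_o + 1/d_i = 1/d_o − 1/(m·d_o) = (1 − 1/m)/d_o, so d_o = f(1 − 1/m) = (53.00)(1 − 1/(-3.5)) = 68.1 cm.

68.1 cm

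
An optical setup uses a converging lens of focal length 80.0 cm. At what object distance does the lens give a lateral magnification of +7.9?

m = −d_i/d_o ⇒ d_i = −m·d_o.
1/f = 1/d_o + 1/d_i = 1/d_o − 1/(m·d_o) = (1 − 1/m)/d_o, so d_o = f(1 − 1/m) = (80.00)(1 − 1/(+7.9)) = 69.9 cm.

69.9 cm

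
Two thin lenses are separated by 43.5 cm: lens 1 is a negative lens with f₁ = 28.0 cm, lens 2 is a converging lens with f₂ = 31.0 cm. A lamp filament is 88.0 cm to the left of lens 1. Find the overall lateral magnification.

m = -0.222

f₁ = −28.0 cm (diverging).
Lens 1: 1/d_i1 = 1/(-28.0) − 1/(88.0) = -0.04708, so d_i1 = -21.24 cm; m₁ = −d_i1/d_o1 = +0.2414.
d_o2 = 43.5 − (-21.24) = 64.74 cm.
Lens 2: 1/d_i2 = 1/(31.0) − 1/(64.74) = 0.01681, so d_i2 = 59.48 cm; m₂ = −d_i2/d_o2 = -0.9188.
m = m₁·m₂ = (+0.2414)(-0.9188) = -0.222.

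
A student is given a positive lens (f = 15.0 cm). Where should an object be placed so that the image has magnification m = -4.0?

18.8 cm

m = −d_i/d_o ⇒ d_i = −m·d_o.
1/f = 1/d_o + 1/d_i = 1/d_o − 1/(m·d_o) = (1 − 1/m)/d_o, so d_o = f(1 − 1/m) = (15.00)(1 − 1/(-4.0)) = 18.8 cm.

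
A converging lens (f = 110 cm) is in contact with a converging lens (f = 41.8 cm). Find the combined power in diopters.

P₁ = 1/f₁ = 1/(1.10 m) = +0.9091 D; P₂ = 1/f₂ = 1/(0.418 m) = +2.392 D.
For thin lenses in contact, P = P₁ + P₂ = (+0.9091) + (+2.392) = +3.30 D.

P = +3.30 D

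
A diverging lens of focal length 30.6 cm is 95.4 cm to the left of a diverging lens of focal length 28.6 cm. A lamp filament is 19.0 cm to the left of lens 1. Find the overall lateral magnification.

m = +0.130

f₁ = −30.6 cm (diverging).
Lens 1: 1/d_i1 = 1/(-30.6) − 1/(19.0) = -0.08531, so d_i1 = -11.72 cm; m₁ = −d_i1/d_o1 = +0.6168.
d_o2 = 95.4 − (-11.72) = 107.1 cm.
f₂ = −28.6 cm (diverging).
Lens 2: 1/d_i2 = 1/(-28.6) − 1/(107.1) = -0.04430, so d_i2 = -22.57 cm; m₂ = −d_i2/d_o2 = +0.2108.
m = m₁·m₂ = (+0.6168)(+0.2108) = +0.130.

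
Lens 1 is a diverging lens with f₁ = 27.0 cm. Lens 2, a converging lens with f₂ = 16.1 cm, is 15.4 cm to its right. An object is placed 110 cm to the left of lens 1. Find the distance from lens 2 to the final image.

Lens 1 is diverging, so f₁ = −27.0 cm.
Lens 1: 1/d_i1 = 1/f₁ − 1/d_o1 = 1/(-27.0) − 1/(110) = -0.04613, so d_i1 = -21.68 cm.
The intermediate image is 21.68 cm to the left of lens 1 (virtual), which is 15.4 − (-21.68) = 37.08 cm to the left of lens 2, so d_o2 = +37.08 cm.
Lens 2: 1/d_i2 = 1/f₂ − 1/d_o2 = 1/(16.1) − 1/(37.08) = 0.03514, so d_i2 = 28.5 cm.
The final image is real, 28.5 cm to the right of lens 2 (overall magnification ≈ -0.15).

28.5 cm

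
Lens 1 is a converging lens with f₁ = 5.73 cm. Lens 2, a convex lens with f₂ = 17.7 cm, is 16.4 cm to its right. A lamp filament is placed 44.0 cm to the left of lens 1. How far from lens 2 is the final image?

Lens 1: 1/d_i1 = 1/f₁ − 1/d_o1 = 1/(5.73) − 1/(44.0) = 0.1518, so d_i1 = 6.588 cm.
The intermediate image is 6.588 cm to the right of lens 1, which is 16.4 − (6.588) = 9.812 cm to the left of lens 2, so d_o2 = +9.812 cm.
Lens 2: 1/d_i2 = 1/f₂ − 1/d_o2 = 1/(17.7) − 1/(9.812) = -0.04542, so d_i2 = -22.0 cm.
The final image is virtual, 22.0 cm to the left of lens 2 (overall magnification ≈ -0.34).

22.0 cm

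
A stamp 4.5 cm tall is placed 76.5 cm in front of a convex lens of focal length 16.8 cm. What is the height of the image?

1.27 cm

1/d_i = 1/f − 1/d_o = 1/(16.80) − 1/(76.5) = 0.04645, so d_i = 21.53 cm.
m = −d_i/d_o = -0.2814.
|h_i| = |m|·h_o = 0.2814 × 4.5 = 1.27 cm. The image is real, inverted and reduced, on the far side of the lens.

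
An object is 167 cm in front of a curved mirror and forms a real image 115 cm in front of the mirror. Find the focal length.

Real image ⇒ d_i = +115 cm.
1/f = 1/d_o + 1/d_i = 1/(167) + 1/(115) = 0.01468, so f = 68.1 cm.
Since f is positive, the curved mirror is concave.

f = 68.1 cm (concave)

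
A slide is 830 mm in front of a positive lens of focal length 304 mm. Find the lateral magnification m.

1/d_i = 1/f − 1/d_o = 1/(304.0) − 1/(830) = 0.002085, so d_i = 479.7 mm.
m = −d_i/d_o = −(479.7)/(830) = -0.578.
The image is real, inverted and reduced, on the far side of the lens.

m = -0.578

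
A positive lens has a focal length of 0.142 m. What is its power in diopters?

P = +7.04 D

P = 1/f = 1/(0.142 m) = +7.04 D.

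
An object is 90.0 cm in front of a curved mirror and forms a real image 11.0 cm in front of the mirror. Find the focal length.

f = 9.80 cm (concave)

Real image ⇒ d_i = +11.0 cm.
1/f = 1/d_o + 1/d_i = 1/(90.0) + 1/(11.0) = 0.1020, so f = 9.80 cm.
Since f is positive, the curved mirror is concave.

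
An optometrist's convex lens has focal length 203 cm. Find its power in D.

f = 203 cm = 2.03 m.
P = 1/f = 1/(2.03 m) = +0.493 D.

P = +0.493 D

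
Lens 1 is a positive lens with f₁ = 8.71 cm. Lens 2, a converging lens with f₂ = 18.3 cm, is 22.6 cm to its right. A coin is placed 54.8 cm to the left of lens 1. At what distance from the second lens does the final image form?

37.0 cm

Lens 1: 1/d_i1 = 1/f₁ − 1/d_o1 = 1/(8.71) − 1/(54.8) = 0.09656, so d_i1 = 10.36 cm.
The intermediate image is 10.36 cm to the right of lens 1, which is 22.6 − (10.36) = 12.24 cm to the left of lens 2, so d_o2 = +12.24 cm.
Lens 2: 1/d_i2 = 1/f₂ − 1/d_o2 = 1/(18.3) − 1/(12.24) = -0.02705, so d_i2 = -37.0 cm.
The final image is virtual, 37.0 cm to the left of lens 2 (overall magnification ≈ -0.57).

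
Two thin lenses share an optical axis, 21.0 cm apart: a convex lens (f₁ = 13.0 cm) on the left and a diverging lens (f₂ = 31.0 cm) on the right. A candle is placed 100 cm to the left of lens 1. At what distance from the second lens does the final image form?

5.07 cm

Lens 1: 1/d_i1 = 1/f₁ − 1/d_o1 = 1/(13.0) − 1/(100) = 0.06692, so d_i1 = 14.94 cm.
The intermediate image is 14.94 cm to the right of lens 1, which is 21.0 − (14.94) = 6.060 cm to the left of lens 2, so d_o2 = +6.060 cm.
Lens 2 is diverging, so f₂ = −31.0 cm.
Lens 2: 1/d_i2 = 1/f₂ − 1/d_o2 = 1/(-31.0) − 1/(6.060) = -0.1973, so d_i2 = -5.07 cm.
The final image is virtual, 5.07 cm to the left of lens 2 (overall magnification ≈ -0.12).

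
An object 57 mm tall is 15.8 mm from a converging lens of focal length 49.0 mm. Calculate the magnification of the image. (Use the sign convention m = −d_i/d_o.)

1/d_i = 1/f − 1/d_o = 1/(49.00) − 1/(15.8) = -0.04288, so d_i = -23.32 mm.
m = −d_i/d_o = −(-23.32)/(15.8) = +1.48.
The image is virtual, upright and enlarged, on the same side as the object.

m = +1.48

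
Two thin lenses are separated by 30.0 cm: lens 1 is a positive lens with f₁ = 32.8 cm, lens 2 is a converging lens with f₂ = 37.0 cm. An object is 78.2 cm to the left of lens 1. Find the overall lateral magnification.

Lens 1: 1/d_i1 = 1/(32.8) − 1/(78.2) = 0.01770, so d_i1 = 56.50 cm; m₁ = −d_i1/d_o1 = -0.7225.
d_o2 = 30.0 − (56.50) = -26.50 cm (virtual object).
Lens 2: 1/d_i2 = 1/(37.0) − 1/(-26.50) = 0.06476, so d_i2 = 15.44 cm; m₂ = −d_i2/d_o2 = +0.5827.
m = m₁·m₂ = (-0.7225)(+0.5827) = -0.421.

m = -0.421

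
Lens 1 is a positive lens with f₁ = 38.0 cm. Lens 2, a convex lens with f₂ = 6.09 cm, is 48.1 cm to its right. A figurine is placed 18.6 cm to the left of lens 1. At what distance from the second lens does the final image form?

6.56 cm

Lens 1: 1/d_i1 = 1/f₁ − 1/d_o1 = 1/(38.0) − 1/(18.6) = -0.02745, so d_i1 = -36.43 cm.
The intermediate image is 36.43 cm to the left of lens 1 (virtual), which is 48.1 − (-36.43) = 84.53 cm to the left of lens 2, so d_o2 = +84.53 cm.
Lens 2: 1/d_i2 = 1/f₂ − 1/d_o2 = 1/(6.09) − 1/(84.53) = 0.1524, so d_i2 = 6.56 cm.
The final image is real, 6.56 cm to the right of lens 2 (overall magnification ≈ -0.15).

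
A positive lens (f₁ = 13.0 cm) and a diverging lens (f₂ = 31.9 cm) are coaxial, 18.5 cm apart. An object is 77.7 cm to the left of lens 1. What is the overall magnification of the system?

Lens 1: 1/d_i1 = 1/(13.0) − 1/(77.7) = 0.06405, so d_i1 = 15.61 cm; m₁ = −d_i1/d_o1 = -0.2009.
d_o2 = 18.5 − (15.61) = 2.890 cm.
f₂ = −31.9 cm (diverging).
Lens 2: 1/d_i2 = 1/(-31.9) − 1/(2.890) = -0.3774, so d_i2 = -2.650 cm; m₂ = −d_i2/d_o2 = +0.9169.
m = m₁·m₂ = (-0.2009)(+0.9169) = -0.184.

m = -0.184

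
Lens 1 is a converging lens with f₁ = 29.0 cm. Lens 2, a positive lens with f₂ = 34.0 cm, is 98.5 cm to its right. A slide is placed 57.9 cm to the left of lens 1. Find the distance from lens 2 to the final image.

Lens 1: 1/d_i1 = 1/f₁ − 1/d_o1 = 1/(29.0) − 1/(57.9) = 0.01721, so d_i1 = 58.10 cm.
The intermediate image is 58.10 cm to the right of lens 1, which is 98.5 − (58.10) = 40.40 cm to the left of lens 2, so d_o2 = +40.40 cm.
Lens 2: 1/d_i2 = 1/f₂ − 1/d_o2 = 1/(34.0) − 1/(40.40) = 0.004659, so d_i2 = 215 cm.
The final image is real, 215 cm to the right of lens 2 (overall magnification ≈ 5.3).

215 cm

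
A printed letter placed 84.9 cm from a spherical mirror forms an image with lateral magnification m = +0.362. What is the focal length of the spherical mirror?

f = -48.2 cm (convex)

m = −d_i/d_o ⇒ d_i = −m·d_o = −(+0.362)·(84.9) = -30.73 cm.
1/f = 1/d_o + 1/d_i = 1/(84.9) + 1/(-30.73) = -0.02076, so f = -48.2 cm.
Since f is negative, the spherical mirror is convex.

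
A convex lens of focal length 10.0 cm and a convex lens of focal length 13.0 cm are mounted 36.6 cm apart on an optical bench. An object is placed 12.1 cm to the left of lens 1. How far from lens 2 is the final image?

8.03 cm

Lens 1: 1/d_i1 = 1/f₁ − 1/d_o1 = 1/(10.0) − 1/(12.1) = 0.01736, so d_i1 = 57.62 cm.
The intermediate image is 57.62 cm to the right of lens 1, which lies 21.02 cm to the right of lens 2 — a virtual object — so d_o2 = −21.02 cm.
Lens 2: 1/d_i2 = 1/f₂ − 1/d_o2 = 1/(13.0) − 1/(-21.02) = 0.1245, so d_i2 = 8.03 cm.
The final image is real, 8.03 cm to the right of lens 2 (overall magnification ≈ -1.8).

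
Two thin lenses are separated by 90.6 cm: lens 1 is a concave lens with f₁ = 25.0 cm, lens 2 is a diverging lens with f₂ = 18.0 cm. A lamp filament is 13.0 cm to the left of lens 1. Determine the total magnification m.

m = +0.101

f₁ = −25.0 cm (diverging).
Lens 1: 1/d_i1 = 1/(-25.0) − 1/(13.0) = -0.1169, so d_i1 = -8.553 cm; m₁ = −d_i1/d_o1 = +0.6579.
d_o2 = 90.6 − (-8.553) = 99.15 cm.
f₂ = −18.0 cm (diverging).
Lens 2: 1/d_i2 = 1/(-18.0) − 1/(99.15) = -0.06564, so d_i2 = -15.23 cm; m₂ = −d_i2/d_o2 = +0.1536.
m = m₁·m₂ = (+0.6579)(+0.1536) = +0.101.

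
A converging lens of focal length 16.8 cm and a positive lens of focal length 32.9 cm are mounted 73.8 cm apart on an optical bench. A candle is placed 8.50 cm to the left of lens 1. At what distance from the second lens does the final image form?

51.5 cm

Lens 1: 1/d_i1 = 1/f₁ − 1/d_o1 = 1/(16.8) − 1/(8.50) = -0.05812, so d_i1 = -17.20 cm.
The intermediate image is 17.20 cm to the left of lens 1 (virtual), which is 73.8 − (-17.20) = 91.00 cm to the left of lens 2, so d_o2 = +91.00 cm.
Lens 2: 1/d_i2 = 1/f₂ − 1/d_o2 = 1/(32.9) − 1/(91.00) = 0.01941, so d_i2 = 51.5 cm.
The final image is real, 51.5 cm to the right of lens 2 (overall magnification ≈ -1.1).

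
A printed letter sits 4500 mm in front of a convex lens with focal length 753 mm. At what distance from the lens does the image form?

904 mm

Thin-lens equation: 1/d_i = 1/f − 1/d_o = 1/(753.0) − 1/(4500) = 0.001328 − 0.0002222 = 0.001106, so d_i = 904 mm.
The image is real, inverted and reduced, on the far side of the lens.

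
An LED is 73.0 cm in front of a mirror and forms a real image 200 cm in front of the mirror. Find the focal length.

f = 53.5 cm (concave)

Real image ⇒ d_i = +200 cm.
1/f = 1/d_o + 1/d_i = 1/(73.0) + 1/(200) = 0.01870, so f = 53.5 cm.
Since f is positive, the mirror is concave.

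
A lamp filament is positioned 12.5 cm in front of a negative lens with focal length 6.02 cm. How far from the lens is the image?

For a negative lens, f = -6.02 cm.
Thin-lens equation: 1/s_i = 1/f − 1/s_o = 1/(-6.020) − 1/(12.5) = -0.1661 − 0.08000 = -0.2461, so s_i = -4.06 cm.
The image is virtual, upright and reduced, on the same side as the object.

4.06 cm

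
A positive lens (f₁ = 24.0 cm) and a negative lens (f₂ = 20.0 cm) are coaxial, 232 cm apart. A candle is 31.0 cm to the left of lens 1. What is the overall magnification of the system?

m = -0.471

Lens 1: 1/d_i1 = 1/(24.0) − 1/(31.0) = 0.009409, so d_i1 = 106.3 cm; m₁ = −d_i1/d_o1 = -3.429.
d_o2 = 232 − (106.3) = 125.7 cm.
f₂ = −20.0 cm (diverging).
Lens 2: 1/d_i2 = 1/(-20.0) − 1/(125.7) = -0.05796, so d_i2 = -17.25 cm; m₂ = −d_i2/d_o2 = +0.1373.
m = m₁·m₂ = (-3.429)(+0.1373) = -0.471.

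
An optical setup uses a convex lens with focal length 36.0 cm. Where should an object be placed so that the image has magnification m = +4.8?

m = −d_i/d_o ⇒ d_i = −m·d_o.
1/f = 1/d_o + 1/d_i = 1/d_o − 1/(m·d_o) = (1 − 1/m)/d_o, so d_o = f(1 − 1/m) = (36.00)(1 − 1/(+4.8)) = 28.5 cm.

28.5 cm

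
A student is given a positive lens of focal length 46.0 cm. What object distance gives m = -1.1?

87.8 cm

m = −d_i/d_o ⇒ d_i = −m·d_o.
1/f = 1/d_o + 1/d_i = 1/d_o − 1/(m·d_o) = (1 − 1/m)/d_o, so d_o = f(1 − 1/m) = (46.00)(1 − 1/(-1.1)) = 87.8 cm.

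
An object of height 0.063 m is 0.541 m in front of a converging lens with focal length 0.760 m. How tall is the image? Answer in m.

0.219 m

1/d_i = 1/f − 1/d_o = 1/(0.7600) − 1/(0.541) = -0.5326, so d_i = -1.877 m.
m = −d_i/d_o = +3.470.
|h_i| = |m|·h_o = 3.470 × 0.063 = 0.219 m. The image is virtual, upright and enlarged, on the same side as the object.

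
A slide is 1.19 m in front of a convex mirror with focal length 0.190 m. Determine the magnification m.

For a convex mirror, f = -0.190 m.
1/d_i = 1/f − 1/d_o = 1/(-0.1900) − 1/(1.19) = -6.103, so d_i = -0.1638 m.
m = −d_i/d_o = −(-0.1638)/(1.19) = +0.138.
The image is virtual, upright and reduced, behind the mirror.

m = +0.138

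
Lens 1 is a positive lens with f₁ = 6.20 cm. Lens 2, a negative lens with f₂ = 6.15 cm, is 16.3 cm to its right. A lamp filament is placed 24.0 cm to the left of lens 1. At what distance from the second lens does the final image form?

3.47 cm

Lens 1: 1/d_i1 = 1/f₁ − 1/d_o1 = 1/(6.20) − 1/(24.0) = 0.1196, so d_i1 = 8.360 cm.
The intermediate image is 8.360 cm to the right of lens 1, which is 16.3 − (8.360) = 7.940 cm to the left of lens 2, so d_o2 = +7.940 cm.
Lens 2 is diverging, so f₂ = −6.15 cm.
Lens 2: 1/d_i2 = 1/f₂ − 1/d_o2 = 1/(-6.15) − 1/(7.940) = -0.2885, so d_i2 = -3.47 cm.
The final image is virtual, 3.47 cm to the left of lens 2 (overall magnification ≈ -0.15).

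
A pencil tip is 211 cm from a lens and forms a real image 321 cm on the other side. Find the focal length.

Real image ⇒ d_i = +321 cm.
1/f = 1/d_o + 1/d_i = 1/(211) + 1/(321) = 0.007855, so f = 127 cm.
Since f is positive, the lens is converging.

f = 127 cm (converging)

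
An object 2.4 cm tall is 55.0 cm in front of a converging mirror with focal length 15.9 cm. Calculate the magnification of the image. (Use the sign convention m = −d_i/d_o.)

m = -0.407

1/d_i = 1/f − 1/d_o = 1/(15.90) − 1/(55.0) = 0.04471, so d_i = 22.37 cm.
m = −d_i/d_o = −(22.37)/(55.0) = -0.407.
The image is real, inverted and reduced, in front of the mirror.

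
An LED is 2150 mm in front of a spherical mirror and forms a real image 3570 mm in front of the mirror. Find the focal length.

f = 1340 mm (concave)

Real image ⇒ d_i = +3570 mm.
1/f = 1/d_o + 1/d_i = 1/(2150) + 1/(3570) = 0.0007452, so f = 1340 mm.
Since f is positive, the spherical mirror is concave.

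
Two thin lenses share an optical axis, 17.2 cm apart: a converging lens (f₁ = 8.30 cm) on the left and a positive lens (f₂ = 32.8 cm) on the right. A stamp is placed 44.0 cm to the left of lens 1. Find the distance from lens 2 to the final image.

8.85 cm

Lens 1: 1/d_i1 = 1/f₁ − 1/d_o1 = 1/(8.30) − 1/(44.0) = 0.09775, so d_i1 = 10.23 cm.
The intermediate image is 10.23 cm to the right of lens 1, which is 17.2 − (10.23) = 6.970 cm to the left of lens 2, so d_o2 = +6.970 cm.
Lens 2: 1/d_i2 = 1/f₂ − 1/d_o2 = 1/(32.8) − 1/(6.970) = -0.1130, so d_i2 = -8.85 cm.
The final image is virtual, 8.85 cm to the left of lens 2 (overall magnification ≈ -0.30).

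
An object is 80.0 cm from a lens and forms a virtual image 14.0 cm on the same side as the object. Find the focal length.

f = -17.0 cm (diverging)

Virtual image ⇒ d_i = −14.0 cm.
1/f = 1/d_o + 1/d_i = 1/(80.0) + 1/(-14.0) = -0.05893, so f = -17.0 cm.
Since f is negative, the lens is diverging.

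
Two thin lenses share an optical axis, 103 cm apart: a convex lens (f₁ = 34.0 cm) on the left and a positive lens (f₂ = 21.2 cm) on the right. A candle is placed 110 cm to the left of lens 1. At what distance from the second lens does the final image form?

Lens 1: 1/d_i1 = 1/f₁ − 1/d_o1 = 1/(34.0) − 1/(110) = 0.02032, so d_i1 = 49.21 cm.
The intermediate image is 49.21 cm to the right of lens 1, which is 103 − (49.21) = 53.79 cm to the left of lens 2, so d_o2 = +53.79 cm.
Lens 2: 1/d_i2 = 1/f₂ − 1/d_o2 = 1/(21.2) − 1/(53.79) = 0.02858, so d_i2 = 35.0 cm.
The final image is real, 35.0 cm to the right of lens 2 (overall magnification ≈ 0.29).

35.0 cm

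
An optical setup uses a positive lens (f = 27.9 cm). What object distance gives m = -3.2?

36.6 cm

m = −d_i/d_o ⇒ d_i = −m·d_o.
1/f = 1/d_o + 1/d_i = 1/d_o − 1/(m·d_o) = (1 − 1/m)/d_o, so d_o = f(1 − 1/m) = (27.90)(1 − 1/(-3.2)) = 36.6 cm.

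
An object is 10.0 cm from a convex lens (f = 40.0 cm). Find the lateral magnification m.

1/d_i = 1/f − 1/d_o = 1/(40.00) − 1/(10.0) = -0.07500, so d_i = -13.33 cm.
m = −d_i/d_o = −(-13.33)/(10.0) = +1.33.
The image is virtual, upright and enlarged, on the same side as the object.

m = +1.33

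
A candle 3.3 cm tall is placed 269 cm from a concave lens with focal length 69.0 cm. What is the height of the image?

For a concave lens, f = -69.0 cm.
1/d_i = 1/f − 1/d_o = 1/(-69.00) − 1/(269) = -0.01821, so d_i = -54.91 cm.
m = −d_i/d_o = +0.2041.
|h_i| = |m|·h_o = 0.2041 × 3.3 = 0.674 cm. The image is virtual, upright and reduced, on the same side as the object.

0.674 cm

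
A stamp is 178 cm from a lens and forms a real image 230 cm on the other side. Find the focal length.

f = 100 cm (converging)

Real image ⇒ d_i = +230 cm.
1/f = 1/d_o + 1/d_i = 1/(178) + 1/(230) = 0.009966, so f = 100 cm.
Since f is positive, the lens is converging.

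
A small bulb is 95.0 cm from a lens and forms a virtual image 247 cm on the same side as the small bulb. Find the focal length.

Virtual image ⇒ d_i = −247 cm.
1/f = 1/d_o + 1/d_i = 1/(95.0) + 1/(-247) = 0.006478, so f = 154 cm.
Since f is positive, the lens is converging.

f = 154 cm (converging)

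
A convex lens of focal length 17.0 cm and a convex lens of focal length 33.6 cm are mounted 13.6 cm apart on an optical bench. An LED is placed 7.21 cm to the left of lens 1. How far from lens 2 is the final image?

Lens 1: 1/d_i1 = 1/f₁ − 1/d_o1 = 1/(17.0) − 1/(7.21) = -0.07987, so d_i1 = -12.52 cm.
The intermediate image is 12.52 cm to the left of lens 1 (virtual), which is 13.6 − (-12.52) = 26.12 cm to the left of lens 2, so d_o2 = +26.12 cm.
Lens 2: 1/d_i2 = 1/f₂ − 1/d_o2 = 1/(33.6) − 1/(26.12) = -0.008523, so d_i2 = -117 cm.
The final image is virtual, 117 cm to the left of lens 2 (overall magnification ≈ 7.8).

117 cm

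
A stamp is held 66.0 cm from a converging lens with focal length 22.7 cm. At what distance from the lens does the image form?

34.6 cm

Thin-lens equation: 1/v = 1/f − 1/u = 1/(22.70) − 1/(66.0) = 0.04405 − 0.01515 = 0.02890, so v = 34.6 cm.
The image is real, inverted and reduced, on the far side of the lens.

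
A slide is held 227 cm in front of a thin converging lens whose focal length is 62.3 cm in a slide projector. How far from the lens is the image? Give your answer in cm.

Lens equation: 1/d_i = 1/f − 1/d_o = 1/(62.30) − 1/(227) = 0.01605 − 0.004405 = 0.01165, so d_i = 85.9 cm.
The image is real, inverted and reduced, on the far side of the lens.

85.9 cm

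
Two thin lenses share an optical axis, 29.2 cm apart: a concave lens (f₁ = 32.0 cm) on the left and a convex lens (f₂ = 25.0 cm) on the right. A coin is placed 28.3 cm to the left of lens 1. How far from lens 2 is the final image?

Lens 1 is diverging, so f₁ = −32.0 cm.
Lens 1: 1/d_i1 = 1/f₁ − 1/d_o1 = 1/(-32.0) − 1/(28.3) = -0.06659, so d_i1 = -15.02 cm.
The intermediate image is 15.02 cm to the left of lens 1 (virtual), which is 29.2 − (-15.02) = 44.22 cm to the left of lens 2, so d_o2 = +44.22 cm.
Lens 2: 1/d_i2 = 1/f₂ − 1/d_o2 = 1/(25.0) − 1/(44.22) = 0.01739, so d_i2 = 57.5 cm.
The final image is real, 57.5 cm to the right of lens 2 (overall magnification ≈ -0.69).

57.5 cm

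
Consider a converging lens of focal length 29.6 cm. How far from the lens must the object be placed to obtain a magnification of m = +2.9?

19.4 cm

m = −d_i/d_o ⇒ d_i = −m·d_o.
1/f = 1/d_o + 1/d_i = 1/d_o − 1/(m·d_o) = (1 − 1/m)/d_o, so d_o = f(1 − 1/m) = (29.60)(1 − 1/(+2.9)) = 19.4 cm.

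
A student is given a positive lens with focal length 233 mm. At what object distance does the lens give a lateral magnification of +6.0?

194 mm

m = −d_i/d_o ⇒ d_i = −m·d_o.
1/f = 1/d_o + 1/d_i = 1/d_o − 1/(m·d_o) = (1 − 1/m)/d_o, so d_o = f(1 − 1/m) = (233.0)(1 − 1/(+6.0)) = 194 mm.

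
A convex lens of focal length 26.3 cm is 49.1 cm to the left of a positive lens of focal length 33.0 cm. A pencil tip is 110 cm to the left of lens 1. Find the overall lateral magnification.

Lens 1: 1/d_i1 = 1/(26.3) − 1/(110) = 0.02893, so d_i1 = 34.56 cm; m₁ = −d_i1/d_o1 = -0.3142.
d_o2 = 49.1 − (34.56) = 14.54 cm.
Lens 2: 1/d_i2 = 1/(33.0) − 1/(14.54) = -0.03847, so d_i2 = -25.99 cm; m₂ = −d_i2/d_o2 = +1.788.
m = m₁·m₂ = (-0.3142)(+1.788) = -0.562.

m = -0.562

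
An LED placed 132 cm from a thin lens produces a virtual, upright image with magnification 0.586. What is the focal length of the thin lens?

m = −d_i/d_o ⇒ d_i = −m·d_o = −(+0.586)·(132) = -77.35 cm.
1/f = 1/d_o + 1/d_i = 1/(132) + 1/(-77.35) = -0.005352, so f = -187 cm.
Since f is negative, the thin lens is diverging.

f = -187 cm (diverging)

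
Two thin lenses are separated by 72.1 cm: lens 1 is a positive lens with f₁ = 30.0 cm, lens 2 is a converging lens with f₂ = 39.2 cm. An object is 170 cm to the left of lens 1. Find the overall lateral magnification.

Lens 1: 1/d_i1 = 1/(30.0) − 1/(170) = 0.02745, so d_i1 = 36.43 cm; m₁ = −d_i1/d_o1 = -0.2143.
d_o2 = 72.1 − (36.43) = 35.67 cm.
Lens 2: 1/d_i2 = 1/(39.2) − 1/(35.67) = -0.002525, so d_i2 = -396.1 cm; m₂ = −d_i2/d_o2 = +11.10.
m = m₁·m₂ = (-0.2143)(+11.10) = -2.38.

m = -2.38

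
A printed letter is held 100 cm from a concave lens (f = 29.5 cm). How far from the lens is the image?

22.8 cm

For a concave lens, f = -29.5 cm.
Lens equation: 1/v = 1/f − 1/u = 1/(-29.50) − 1/(100) = -0.03390 − 0.01000 = -0.04390, so v = -22.8 cm.
The image is virtual, upright and reduced, on the same side as the object.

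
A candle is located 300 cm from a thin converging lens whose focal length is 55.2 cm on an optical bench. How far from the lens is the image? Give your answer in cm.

Lens equation: 1/d_i = 1/f − 1/d_o = 1/(55.20) − 1/(300) = 0.01812 − 0.003333 = 0.01478, so d_i = 67.6 cm.
The image is real, inverted and reduced, on the far side of the lens.

67.6 cm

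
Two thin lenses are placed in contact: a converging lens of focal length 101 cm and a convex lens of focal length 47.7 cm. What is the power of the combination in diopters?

P₁ = 1/f₁ = 1/(1.01 m) = +0.9901 D; P₂ = 1/f₂ = 1/(0.477 m) = +2.096 D.
For thin lenses in contact, P = P₁ + P₂ = (+0.9901) + (+2.096) = +3.09 D.

P = +3.09 D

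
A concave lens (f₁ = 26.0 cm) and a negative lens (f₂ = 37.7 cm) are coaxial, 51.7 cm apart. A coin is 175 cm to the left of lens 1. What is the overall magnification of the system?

m = +0.0435

f₁ = −26.0 cm (diverging).
Lens 1: 1/d_i1 = 1/(-26.0) − 1/(175) = -0.04418, so d_i1 = -22.64 cm; m₁ = −d_i1/d_o1 = +0.1294.
d_o2 = 51.7 − (-22.64) = 74.34 cm.
f₂ = −37.7 cm (diverging).
Lens 2: 1/d_i2 = 1/(-37.7) − 1/(74.34) = -0.03998, so d_i2 = -25.01 cm; m₂ = −d_i2/d_o2 = +0.3365.
m = m₁·m₂ = (+0.1294)(+0.3365) = +0.0435.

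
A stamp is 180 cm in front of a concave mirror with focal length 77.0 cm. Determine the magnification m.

m = -0.748

1/d_i = 1/f − 1/d_o = 1/(77.00) − 1/(180) = 0.007431, so d_i = 134.6 cm.
m = −d_i/d_o = −(134.6)/(180) = -0.748.
The image is real, inverted and reduced, in front of the mirror.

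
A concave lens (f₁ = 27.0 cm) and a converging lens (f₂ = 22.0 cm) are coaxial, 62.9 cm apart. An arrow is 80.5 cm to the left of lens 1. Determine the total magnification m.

m = -0.0904

f₁ = −27.0 cm (diverging).
Lens 1: 1/d_i1 = 1/(-27.0) − 1/(80.5) = -0.04946, so d_i1 = -20.22 cm; m₁ = −d_i1/d_o1 = +0.2512.
d_o2 = 62.9 − (-20.22) = 83.12 cm.
Lens 2: 1/d_i2 = 1/(22.0) − 1/(83.12) = 0.03342, so d_i2 = 29.92 cm; m₂ = −d_i2/d_o2 = -0.3599.
m = m₁·m₂ = (+0.2512)(-0.3599) = -0.0904.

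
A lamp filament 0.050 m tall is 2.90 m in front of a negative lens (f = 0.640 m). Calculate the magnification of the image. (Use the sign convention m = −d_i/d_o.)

m = +0.181

For a negative lens, f = -0.640 m.
1/d_i = 1/f − 1/d_o = 1/(-0.6400) − 1/(2.90) = -1.907, so d_i = -0.5243 m.
m = −d_i/d_o = −(-0.5243)/(2.90) = +0.181.
The image is virtual, upright and reduced, on the same side as the object.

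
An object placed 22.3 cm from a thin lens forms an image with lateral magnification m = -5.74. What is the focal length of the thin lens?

m = −d_i/d_o ⇒ d_i = −m·d_o = −(-5.74)·(22.3) = 128.0 cm.
1/f = 1/d_o + 1/d_i = 1/(22.3) + 1/(128.0) = 0.05266, so f = 19.0 cm.
Since f is positive, the thin lens is converging.

f = 19.0 cm (converging)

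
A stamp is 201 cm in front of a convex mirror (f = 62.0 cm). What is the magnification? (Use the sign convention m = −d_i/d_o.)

m = +0.236

For a convex mirror, f = -62.0 cm.
1/d_i = 1/f − 1/d_o = 1/(-62.00) − 1/(201) = -0.02110, so d_i = -47.38 cm.
m = −d_i/d_o = −(-47.38)/(201) = +0.236.
The image is virtual, upright and reduced, behind the mirror.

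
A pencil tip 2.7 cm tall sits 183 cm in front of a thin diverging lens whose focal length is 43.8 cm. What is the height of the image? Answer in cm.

For a diverging lens, f = -43.8 cm.
1/d_i = 1/f − 1/d_o = 1/(-43.80) − 1/(183) = -0.02830, so d_i = -35.34 cm.
m = −d_i/d_o = +0.1931.
|h_i| = |m|·h_o = 0.1931 × 2.7 = 0.521 cm. The image is virtual, upright and reduced, on the same side as the object.

0.521 cm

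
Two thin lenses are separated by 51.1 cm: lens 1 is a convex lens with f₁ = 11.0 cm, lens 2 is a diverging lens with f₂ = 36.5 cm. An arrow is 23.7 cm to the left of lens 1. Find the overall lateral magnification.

m = -0.471

Lens 1: 1/d_i1 = 1/(11.0) − 1/(23.7) = 0.04871, so d_i1 = 20.53 cm; m₁ = −d_i1/d_o1 = -0.8662.
d_o2 = 51.1 − (20.53) = 30.57 cm.
f₂ = −36.5 cm (diverging).
Lens 2: 1/d_i2 = 1/(-36.5) − 1/(30.57) = -0.06011, so d_i2 = -16.64 cm; m₂ = −d_i2/d_o2 = +0.5442.
m = m₁·m₂ = (-0.8662)(+0.5442) = -0.471.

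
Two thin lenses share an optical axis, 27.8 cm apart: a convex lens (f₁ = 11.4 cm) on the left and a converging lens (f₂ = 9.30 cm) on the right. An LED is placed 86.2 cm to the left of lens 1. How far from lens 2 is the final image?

Lens 1: 1/d_i1 = 1/f₁ − 1/d_o1 = 1/(11.4) − 1/(86.2) = 0.07612, so d_i1 = 13.14 cm.
The intermediate image is 13.14 cm to the right of lens 1, which is 27.8 − (13.14) = 14.66 cm to the left of lens 2, so d_o2 = +14.66 cm.
Lens 2: 1/d_i2 = 1/f₂ − 1/d_o2 = 1/(9.30) − 1/(14.66) = 0.03931, so d_i2 = 25.4 cm.
The final image is real, 25.4 cm to the right of lens 2 (overall magnification ≈ 0.26).

25.4 cm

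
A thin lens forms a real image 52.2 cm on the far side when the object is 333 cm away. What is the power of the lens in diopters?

P = +2.22 D

d_i = +52.2 cm.
1/f = 1/d_o + 1/d_i = 1/(333) + 1/(52.2) = 0.02216 cm⁻¹.
f = 45.13 cm = 0.4513 m, so P = 1/f = +2.22 D.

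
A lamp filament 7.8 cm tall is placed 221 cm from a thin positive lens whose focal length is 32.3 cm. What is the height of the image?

1.34 cm

1/d_i = 1/f − 1/d_o = 1/(32.30) − 1/(221) = 0.02643, so d_i = 37.83 cm.
m = −d_i/d_o = -0.1712.
|h_i| = |m|·h_o = 0.1712 × 7.8 = 1.34 cm. The image is real, inverted and reduced, on the far side of the lens.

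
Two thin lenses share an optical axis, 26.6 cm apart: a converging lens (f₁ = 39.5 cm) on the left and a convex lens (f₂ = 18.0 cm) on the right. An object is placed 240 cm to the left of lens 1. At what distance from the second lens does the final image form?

Lens 1: 1/d_i1 = 1/f₁ − 1/d_o1 = 1/(39.5) − 1/(240) = 0.02115, so d_i1 = 47.28 cm.
The intermediate image is 47.28 cm to the right of lens 1, which lies 20.68 cm to the right of lens 2 — a virtual object — so d_o2 = −20.68 cm.
Lens 2: 1/d_i2 = 1/f₂ − 1/d_o2 = 1/(18.0) − 1/(-20.68) = 0.1039, so d_i2 = 9.62 cm.
The final image is real, 9.62 cm to the right of lens 2 (overall magnification ≈ -0.092).

9.62 cm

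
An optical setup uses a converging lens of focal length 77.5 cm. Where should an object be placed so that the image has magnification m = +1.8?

m = −d_i/d_o ⇒ d_i = −m·d_o.
1/f = 1/d_o + 1/d_i = 1/d_o − 1/(m·d_o) = (1 − 1/m)/d_o, so d_o = f(1 − 1/m) = (77.50)(1 − 1/(+1.8)) = 34.4 cm.

34.4 cm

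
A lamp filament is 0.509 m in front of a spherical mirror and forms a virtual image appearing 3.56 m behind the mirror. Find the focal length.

f = 0.594 m (concave)

Virtual image ⇒ d_i = −3.56 m.
1/f = 1/d_o + 1/d_i = 1/(0.509) + 1/(-3.56) = 1.684, so f = 0.594 m.
Since f is positive, the spherical mirror is concave.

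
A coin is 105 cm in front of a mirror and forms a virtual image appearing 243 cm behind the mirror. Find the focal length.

f = 185 cm (concave)

Virtual image ⇒ d_i = −243 cm.
1/f = 1/d_o + 1/d_i = 1/(105) + 1/(-243) = 0.005409, so f = 185 cm.
Since f is positive, the mirror is concave.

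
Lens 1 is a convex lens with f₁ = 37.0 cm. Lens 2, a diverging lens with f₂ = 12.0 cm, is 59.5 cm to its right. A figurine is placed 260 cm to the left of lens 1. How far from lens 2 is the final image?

Lens 1: 1/d_i1 = 1/f₁ − 1/d_o1 = 1/(37.0) − 1/(260) = 0.02318, so d_i1 = 43.14 cm.
The intermediate image is 43.14 cm to the right of lens 1, which is 59.5 − (43.14) = 16.36 cm to the left of lens 2, so d_o2 = +16.36 cm.
Lens 2 is diverging, so f₂ = −12.0 cm.
Lens 2: 1/d_i2 = 1/f₂ − 1/d_o2 = 1/(-12.0) − 1/(16.36) = -0.1445, so d_i2 = -6.92 cm.
The final image is virtual, 6.92 cm to the left of lens 2 (overall magnification ≈ -0.070).

6.92 cm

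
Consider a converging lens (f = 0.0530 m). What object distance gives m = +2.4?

0.0309 m

m = −d_i/d_o ⇒ d_i = −m·d_o.
1/f = 1/d_o + 1/d_i = 1/d_o − 1/(m·d_o) = (1 − 1/m)/d_o, so d_o = f(1 − 1/m) = (0.05300)(1 − 1/(+2.4)) = 0.0309 m.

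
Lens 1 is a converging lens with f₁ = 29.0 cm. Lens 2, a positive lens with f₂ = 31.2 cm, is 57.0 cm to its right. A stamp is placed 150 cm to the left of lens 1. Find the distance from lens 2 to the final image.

64.7 cm

Lens 1: 1/d_i1 = 1/f₁ − 1/d_o1 = 1/(29.0) − 1/(150) = 0.02782, so d_i1 = 35.95 cm.
The intermediate image is 35.95 cm to the right of lens 1, which is 57.0 − (35.95) = 21.05 cm to the left of lens 2, so d_o2 = +21.05 cm.
Lens 2: 1/d_i2 = 1/f₂ − 1/d_o2 = 1/(31.2) − 1/(21.05) = -0.01545, so d_i2 = -64.7 cm.
The final image is virtual, 64.7 cm to the left of lens 2 (overall magnification ≈ -0.74).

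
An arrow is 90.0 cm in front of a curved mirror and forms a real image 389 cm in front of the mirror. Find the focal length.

Real image ⇒ d_i = +389 cm.
1/f = 1/d_o + 1/d_i = 1/(90.0) + 1/(389) = 0.01368, so f = 73.1 cm.
Since f is positive, the curved mirror is concave.

f = 73.1 cm (concave)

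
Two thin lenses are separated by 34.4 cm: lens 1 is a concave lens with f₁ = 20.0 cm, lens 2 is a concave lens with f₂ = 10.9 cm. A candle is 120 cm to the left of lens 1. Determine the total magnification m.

m = +0.0249

f₁ = −20.0 cm (diverging).
Lens 1: 1/d_i1 = 1/(-20.0) − 1/(120) = -0.05833, so d_i1 = -17.14 cm; m₁ = −d_i1/d_o1 = +0.1428.
d_o2 = 34.4 − (-17.14) = 51.54 cm.
f₂ = −10.9 cm (diverging).
Lens 2: 1/d_i2 = 1/(-10.9) − 1/(51.54) = -0.1111, so d_i2 = -8.997 cm; m₂ = −d_i2/d_o2 = +0.1746.
m = m₁·m₂ = (+0.1428)(+0.1746) = +0.0249.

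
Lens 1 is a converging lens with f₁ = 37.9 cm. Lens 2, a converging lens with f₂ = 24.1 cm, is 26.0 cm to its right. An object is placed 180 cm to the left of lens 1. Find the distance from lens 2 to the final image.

Lens 1: 1/d_i1 = 1/f₁ − 1/d_o1 = 1/(37.9) − 1/(180) = 0.02083, so d_i1 = 48.01 cm.
The intermediate image is 48.01 cm to the right of lens 1, which lies 22.01 cm to the right of lens 2 — a virtual object — so d_o2 = −22.01 cm.
Lens 2: 1/d_i2 = 1/f₂ − 1/d_o2 = 1/(24.1) − 1/(-22.01) = 0.08693, so d_i2 = 11.5 cm.
The final image is real, 11.5 cm to the right of lens 2 (overall magnification ≈ -0.14).

11.5 cm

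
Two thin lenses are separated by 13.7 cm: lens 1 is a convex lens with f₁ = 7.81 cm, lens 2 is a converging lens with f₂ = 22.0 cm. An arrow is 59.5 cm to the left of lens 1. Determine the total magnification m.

m = -0.192

Lens 1: 1/d_i1 = 1/(7.81) − 1/(59.5) = 0.1112, so d_i1 = 8.990 cm; m₁ = −d_i1/d_o1 = -0.1511.
d_o2 = 13.7 − (8.990) = 4.710 cm.
Lens 2: 1/d_i2 = 1/(22.0) − 1/(4.710) = -0.1669, so d_i2 = -5.993 cm; m₂ = −d_i2/d_o2 = +1.272.
m = m₁·m₂ = (-0.1511)(+1.272) = -0.192.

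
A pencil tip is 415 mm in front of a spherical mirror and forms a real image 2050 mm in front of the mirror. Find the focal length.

f = 345 mm (concave)

Real image ⇒ d_i = +2050 mm.
1/f = 1/d_o + 1/d_i = 1/(415) + 1/(2050) = 0.002897, so f = 345 mm.
Since f is positive, the spherical mirror is concave.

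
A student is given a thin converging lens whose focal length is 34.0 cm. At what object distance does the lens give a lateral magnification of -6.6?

m = −d_i/d_o ⇒ d_i = −m·d_o.
1/f = 1/d_o + 1/d_i = 1/d_o − 1/(m·d_o) = (1 − 1/m)/d_o, so d_o = f(1 − 1/m) = (34.00)(1 − 1/(-6.6)) = 39.2 cm.

39.2 cm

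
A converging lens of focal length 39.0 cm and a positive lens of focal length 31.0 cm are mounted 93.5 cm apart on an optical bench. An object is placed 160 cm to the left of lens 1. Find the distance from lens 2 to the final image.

119 cm

Lens 1: 1/d_i1 = 1/f₁ − 1/d_o1 = 1/(39.0) − 1/(160) = 0.01939, so d_i1 = 51.57 cm.
The intermediate image is 51.57 cm to the right of lens 1, which is 93.5 − (51.57) = 41.93 cm to the left of lens 2, so d_o2 = +41.93 cm.
Lens 2: 1/d_i2 = 1/f₂ − 1/d_o2 = 1/(31.0) − 1/(41.93) = 0.008409, so d_i2 = 119 cm.
The final image is real, 119 cm to the right of lens 2 (overall magnification ≈ 0.91).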